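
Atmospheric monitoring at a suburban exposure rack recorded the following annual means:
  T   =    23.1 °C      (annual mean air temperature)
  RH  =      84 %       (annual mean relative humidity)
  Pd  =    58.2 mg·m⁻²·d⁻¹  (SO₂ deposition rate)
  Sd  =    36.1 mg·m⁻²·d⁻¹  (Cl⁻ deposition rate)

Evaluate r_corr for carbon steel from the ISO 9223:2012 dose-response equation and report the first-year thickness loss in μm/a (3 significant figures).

carbon steel: T>10 °C ⇒ hinge -0.054·(23.1−10) = -0.7074
  Pd branch = 1.77·Pd^0.52·e^(0.02·RH+f) = 38.74 μm/a
  Cl⁻ term: 0.102·36.1^0.62·exp(0.033·84+0.04·23.1) = 37.97
  sum: 38.74 + 37.97 → r_corr = 76.7 μm/a

r_corr = 76.7 μm/a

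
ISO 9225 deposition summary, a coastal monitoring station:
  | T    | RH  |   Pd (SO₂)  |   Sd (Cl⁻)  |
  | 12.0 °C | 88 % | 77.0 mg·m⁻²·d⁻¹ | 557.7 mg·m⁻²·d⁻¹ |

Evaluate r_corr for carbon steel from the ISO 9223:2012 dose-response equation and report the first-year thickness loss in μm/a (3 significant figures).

carbon steel: T>10 °C ⇒ hinge -0.054·(12.0−10) = -0.1080
  sulphur-dioxide contribution → 88.39 μm/a
  chloride contribution → 151.7 μm/a
  ⇒ r_corr(carbon steel) = 240.1 μm/a

r_corr = 240 μm/a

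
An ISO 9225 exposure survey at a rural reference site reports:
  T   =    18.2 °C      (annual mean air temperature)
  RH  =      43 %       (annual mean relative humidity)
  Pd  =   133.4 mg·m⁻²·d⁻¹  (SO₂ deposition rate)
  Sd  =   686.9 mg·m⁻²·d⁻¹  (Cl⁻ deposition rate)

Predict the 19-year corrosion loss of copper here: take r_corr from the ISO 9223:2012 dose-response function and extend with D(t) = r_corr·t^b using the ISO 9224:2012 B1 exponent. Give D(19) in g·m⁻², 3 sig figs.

copper: T>10 °C ⇒ hinge -0.080·(18.2−10) = -0.6560
  sulphur-dioxide contribution → 0.1241 μm/a
  chloride contribution → 0.6859 μm/a
  total first-year rate 0.81 μm/a
ISO 9224: D(t) = r_corr · t^b with b = 0.667 (copper, B1)
  D(19) = 0.81 × 19^0.667 = 0.81 × 7.127 = 5.773 μm
  Mass loss = 5.773 μm × 8.96 g/cm³ = 51.73 g·m⁻²

D(19) = 51.7 g·m⁻²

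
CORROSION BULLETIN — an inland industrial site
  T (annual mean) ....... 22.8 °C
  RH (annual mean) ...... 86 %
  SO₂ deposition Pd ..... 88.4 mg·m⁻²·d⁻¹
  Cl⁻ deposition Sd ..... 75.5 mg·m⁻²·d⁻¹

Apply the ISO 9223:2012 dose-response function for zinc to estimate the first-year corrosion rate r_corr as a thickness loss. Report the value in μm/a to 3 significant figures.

r_corr = 4.80 μm/a

zinc: temperature factor f = -0.071·(12.8) = -0.9088
  sulphur-dioxide contribution → 1.952 μm/a
  chloride contribution → 2.844 μm/a
  total first-year rate 4.796 μm/a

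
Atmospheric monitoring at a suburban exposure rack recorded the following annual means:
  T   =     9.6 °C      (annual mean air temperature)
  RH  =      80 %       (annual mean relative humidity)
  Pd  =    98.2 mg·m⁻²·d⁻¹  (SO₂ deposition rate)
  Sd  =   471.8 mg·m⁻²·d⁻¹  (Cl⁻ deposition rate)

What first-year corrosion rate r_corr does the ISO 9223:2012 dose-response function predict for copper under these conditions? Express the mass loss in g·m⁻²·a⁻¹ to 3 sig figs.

r_corr = 30.5 g·m⁻²·a⁻¹

copper: f(T) = +0.126·(T−10) [T≤10 °C] = -0.0504
  sulphur-dioxide contribution → 1.863 μm/a
  chloride contribution → 1.541 μm/a
  total first-year rate 3.404 μm/a
Convert to mass loss: 3.404 μm/a × 8.96 g/cm³ = 30.5 g·m⁻²·a⁻¹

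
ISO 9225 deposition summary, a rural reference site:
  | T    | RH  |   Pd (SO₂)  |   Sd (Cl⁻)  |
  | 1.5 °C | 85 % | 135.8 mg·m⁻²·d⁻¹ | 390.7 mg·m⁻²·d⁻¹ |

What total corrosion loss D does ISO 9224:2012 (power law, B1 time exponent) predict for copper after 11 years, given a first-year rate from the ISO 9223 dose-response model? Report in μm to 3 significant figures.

D(11) = 10.7 μm

copper: T≤10 °C ⇒ hinge +0.126·(1.5−10) = -1.0710
  SO₂ term: 0.0053·135.8^0.26·exp(0.059·85-1.0710) = 0.981
  Cl⁻ term: 0.01025·390.7^0.27·exp(0.036·85+0.049·1.5) = 1.179
  sum: 0.981 + 1.179 → r_corr = 2.16 μm/a
ISO 9224: D(t) = r_corr · t^b with b = 0.667 (copper, B1)
  D(11) = 2.16 × 11^0.667 = 2.16 × 4.95 = 10.69 μm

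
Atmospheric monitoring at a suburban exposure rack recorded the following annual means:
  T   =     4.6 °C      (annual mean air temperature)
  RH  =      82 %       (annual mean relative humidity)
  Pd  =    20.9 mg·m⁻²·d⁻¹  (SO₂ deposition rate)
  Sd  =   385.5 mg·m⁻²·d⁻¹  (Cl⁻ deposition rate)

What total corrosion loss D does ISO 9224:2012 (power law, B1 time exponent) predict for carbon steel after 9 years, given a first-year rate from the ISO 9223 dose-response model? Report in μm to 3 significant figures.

carbon steel: f(T) = +0.150·(T−10) [T≤10 °C] = -0.8100
  Pd branch = 1.77·Pd^0.52·e^(0.02·RH+f) = 19.72 μm/a
  Sd branch = 0.102·Sd^0.62·e^(0.033·RH+0.04·T) = 73.63 μm/a
  r_corr = 19.72 + 73.63 = 93.35 μm/a
ISO 9224: D(t) = r_corr · t^b with b = 0.523 (carbon steel, B1)
  D(9) = 93.35 × 9^0.523 = 93.35 × 3.156 = 294.6 μm

D(9) = 295 μm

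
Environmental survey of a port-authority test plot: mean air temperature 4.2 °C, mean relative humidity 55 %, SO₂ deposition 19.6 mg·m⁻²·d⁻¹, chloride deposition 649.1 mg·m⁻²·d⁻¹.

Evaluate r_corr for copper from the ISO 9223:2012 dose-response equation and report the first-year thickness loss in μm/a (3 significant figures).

r_corr = 0.666 μm/a

copper: temperature factor f = +0.126·(-5.8) = -0.7308
  Pd branch = 0.0053·Pd^0.26·e^(0.059·RH+f) = 0.142 μm/a
  Sd branch = 0.01025·Sd^0.27·e^(0.036·RH+0.049·T) = 0.524 μm/a
  sum: 0.142 + 0.524 → r_corr = 0.666 μm/a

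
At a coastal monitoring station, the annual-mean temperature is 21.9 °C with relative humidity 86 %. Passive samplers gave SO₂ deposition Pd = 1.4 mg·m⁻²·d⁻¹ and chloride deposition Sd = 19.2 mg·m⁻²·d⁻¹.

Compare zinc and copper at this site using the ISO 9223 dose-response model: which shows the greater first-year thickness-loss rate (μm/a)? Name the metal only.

zinc: f(T) = -0.071·(T−10) [T>10 °C] = -0.8449
  SO₂ term: 0.0129·1.4^0.44·exp(0.046·86-0.8449) = 0.3358
  Cl⁻ term: 0.0175·19.2^0.57·exp(0.008·86+0.085·21.9) = 1.207
  r_corr = 0.3358 + 1.207 = 1.543 μm/a
copper: temperature factor f = -0.080·(11.9) = -0.9520
  Pd branch = 0.0053·Pd^0.26·e^(0.059·RH+f) = 0.3568 μm/a
  Sd branch = 0.01025·Sd^0.27·e^(0.036·RH+0.049·T) = 1.472 μm/a
  r_corr = 0.3568 + 1.472 = 1.829 μm/a
Ordering by μm/a: copper (1.83) > zinc (1.54)

copper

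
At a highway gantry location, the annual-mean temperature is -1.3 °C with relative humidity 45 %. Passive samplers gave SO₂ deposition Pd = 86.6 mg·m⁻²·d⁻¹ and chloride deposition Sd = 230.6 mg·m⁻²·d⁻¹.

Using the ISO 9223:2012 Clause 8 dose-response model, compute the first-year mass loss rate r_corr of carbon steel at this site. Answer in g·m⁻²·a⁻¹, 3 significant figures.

r_corr = 162 g·m⁻²·a⁻¹

carbon steel: T≤10 °C ⇒ hinge +0.150·(-1.3−10) = -1.6950
  sulphur-dioxide contribution → 8.132 μm/a
  chloride contribution → 12.47 μm/a
  ⇒ r_corr(carbon steel) = 20.6 μm/a
Convert to mass loss: 20.6 μm/a × 7.85 g/cm³ = 161.7 g·m⁻²·a⁻¹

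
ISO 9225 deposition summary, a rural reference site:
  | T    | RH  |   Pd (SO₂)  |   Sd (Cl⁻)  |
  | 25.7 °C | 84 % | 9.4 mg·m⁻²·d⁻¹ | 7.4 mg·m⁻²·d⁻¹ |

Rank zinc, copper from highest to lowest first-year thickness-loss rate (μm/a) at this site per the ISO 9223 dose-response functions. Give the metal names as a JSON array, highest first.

["copper", "zinc"]

zinc: temperature factor f = -0.071·(15.7) = -1.1147
  SO₂ term: 0.0129·9.4^0.44·exp(0.046·84-1.1147) = 0.5405
  Cl⁻ term: 0.0175·7.4^0.57·exp(0.008·84+0.085·25.7) = 0.9529
  r_corr = 0.5405 + 0.9529 = 1.493 μm/a
copper: f(T) = -0.080·(T−10) [T>10 °C] = -1.2560
  Pd branch = 0.0053·Pd^0.26·e^(0.059·RH+f) = 0.3839 μm/a
  Cl⁻ term: 0.01025·7.4^0.27·exp(0.036·84+0.049·25.7) = 1.275
  sum: 0.3839 + 1.275 → r_corr = 1.659 μm/a
Ordering by μm/a: copper (1.66) > zinc (1.49)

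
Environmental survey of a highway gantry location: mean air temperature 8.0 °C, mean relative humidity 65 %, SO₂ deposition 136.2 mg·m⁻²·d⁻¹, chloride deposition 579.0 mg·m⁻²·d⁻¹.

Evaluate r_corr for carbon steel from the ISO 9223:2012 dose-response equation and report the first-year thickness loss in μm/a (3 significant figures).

carbon steel: T≤10 °C ⇒ hinge +0.150·(8.0−10) = -0.3000
  Pd branch = 1.77·Pd^0.52·e^(0.02·RH+f) = 61.95 μm/a
  Sd branch = 0.102·Sd^0.62·e^(0.033·RH+0.04·T) = 61.94 μm/a
  r_corr = 61.95 + 61.94 = 123.9 μm/a

r_corr = 124 μm/a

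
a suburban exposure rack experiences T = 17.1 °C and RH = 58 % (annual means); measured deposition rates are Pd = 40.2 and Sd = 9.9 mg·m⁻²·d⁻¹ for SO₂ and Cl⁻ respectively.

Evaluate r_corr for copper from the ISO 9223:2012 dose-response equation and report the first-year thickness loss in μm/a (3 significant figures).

copper: T>10 °C ⇒ hinge -0.080·(17.1−10) = -0.5680
  SO₂ term: 0.0053·40.2^0.26·exp(0.059·58-0.5680) = 0.2404
  Sd branch = 0.01025·Sd^0.27·e^(0.036·RH+0.049·T) = 0.355 μm/a
  r_corr = 0.2404 + 0.355 = 0.5954 μm/a

r_corr = 0.595 μm/a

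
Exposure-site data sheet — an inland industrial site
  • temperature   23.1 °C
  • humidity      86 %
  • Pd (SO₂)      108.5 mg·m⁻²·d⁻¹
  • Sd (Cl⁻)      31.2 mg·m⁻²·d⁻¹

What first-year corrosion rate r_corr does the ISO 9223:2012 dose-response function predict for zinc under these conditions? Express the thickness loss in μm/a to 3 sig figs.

zinc: f(T) = -0.071·(T−10) [T>10 °C] = -0.9301
  SO₂ term: 0.0129·108.5^0.44·exp(0.046·86-0.9301) = 2.091
  Cl⁻ term: 0.0175·31.2^0.57·exp(0.008·86+0.085·23.1) = 1.763
  sum: 2.091 + 1.763 → r_corr = 3.854 μm/a

r_corr = 3.85 μm/a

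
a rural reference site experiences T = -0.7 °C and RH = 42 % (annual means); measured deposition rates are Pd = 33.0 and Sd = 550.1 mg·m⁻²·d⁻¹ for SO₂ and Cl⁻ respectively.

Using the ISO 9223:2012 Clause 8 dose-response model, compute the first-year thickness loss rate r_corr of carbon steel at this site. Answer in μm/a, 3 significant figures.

r_corr = 24.9 μm/a

carbon steel: T≤10 °C ⇒ hinge +0.150·(-0.7−10) = -1.6050
  Pd branch = 1.77·Pd^0.52·e^(0.02·RH+f) = 5.074 μm/a
  Cl⁻ term: 0.102·550.1^0.62·exp(0.033·42+0.04·-0.7) = 19.84
  sum: 5.074 + 19.84 → r_corr = 24.91 μm/a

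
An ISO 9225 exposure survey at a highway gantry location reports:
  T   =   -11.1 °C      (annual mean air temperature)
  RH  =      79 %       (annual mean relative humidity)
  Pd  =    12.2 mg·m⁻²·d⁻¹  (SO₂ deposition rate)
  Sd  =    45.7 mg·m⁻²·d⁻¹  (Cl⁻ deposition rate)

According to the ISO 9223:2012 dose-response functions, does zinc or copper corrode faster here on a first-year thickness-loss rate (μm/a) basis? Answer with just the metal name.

zinc: f(T) = +0.038·(T−10) [T≤10 °C] = -0.8018
  sulphur-dioxide contribution → 0.6586 μm/a
  chloride contribution → 0.1132 μm/a
  ⇒ r_corr(zinc) = 0.7718 μm/a
copper: f(T) = +0.126·(T−10) [T≤10 °C] = -2.6586
  sulphur-dioxide contribution → 0.07522 μm/a
  chloride contribution → 0.287 μm/a
  ⇒ r_corr(copper) = 0.3622 μm/a
Ordering by μm/a: zinc (0.772) > copper (0.362)

zinc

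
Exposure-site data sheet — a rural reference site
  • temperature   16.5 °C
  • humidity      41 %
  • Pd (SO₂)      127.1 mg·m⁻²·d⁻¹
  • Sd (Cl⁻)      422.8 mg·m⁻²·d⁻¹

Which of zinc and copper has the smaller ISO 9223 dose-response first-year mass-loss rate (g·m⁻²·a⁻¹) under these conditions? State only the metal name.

zinc: T>10 °C ⇒ hinge -0.071·(16.5−10) = -0.4615
  Pd branch = 0.0129·Pd^0.44·e^(0.046·RH+f) = 0.4519 μm/a
  Sd branch = 0.0175·Sd^0.57·e^(0.008·RH+0.085·T) = 3.101 μm/a
  sum: 0.4519 + 3.101 → r_corr = 3.553 μm/a
  mass loss = 3.553 μm/a × 7.14 g/cm³ = 25.37 g·m⁻²·a⁻¹
copper: f(T) = -0.080·(T−10) [T>10 °C] = -0.5200
  Pd branch = 0.0053·Pd^0.26·e^(0.059·RH+f) = 0.1248 μm/a
  Sd branch = 0.01025·Sd^0.27·e^(0.036·RH+0.049·T) = 0.5151 μm/a
  sum: 0.1248 + 0.5151 → r_corr = 0.6399 μm/a
  mass loss = 0.6399 μm/a × 8.96 g/cm³ = 5.734 g·m⁻²·a⁻¹
Ordering by g·m⁻²·a⁻¹: zinc (25.4) > copper (5.73)

copper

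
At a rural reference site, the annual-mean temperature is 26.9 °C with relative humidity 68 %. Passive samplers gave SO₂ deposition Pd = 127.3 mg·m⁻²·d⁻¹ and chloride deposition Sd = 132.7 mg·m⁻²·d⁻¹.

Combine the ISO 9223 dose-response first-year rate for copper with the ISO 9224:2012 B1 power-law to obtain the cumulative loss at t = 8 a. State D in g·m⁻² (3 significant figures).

copper: temperature factor f = -0.080·(16.9) = -1.3520
  SO₂ term: 0.0053·127.3^0.26·exp(0.059·68-1.3520) = 0.2671
  Cl⁻ term: 0.01025·132.7^0.27·exp(0.036·68+0.049·26.9) = 1.658
  sum: 0.2671 + 1.658 → r_corr = 1.925 μm/a
ISO 9224: D(t) = r_corr · t^b with b = 0.667 (copper, B1)
  D(8) = 1.925 × 8^0.667 = 1.925 × 4.003 = 7.705 μm
  Mass loss = 7.705 μm × 8.96 g/cm³ = 69.03 g·m⁻²

D(8) = 69.0 g·m⁻²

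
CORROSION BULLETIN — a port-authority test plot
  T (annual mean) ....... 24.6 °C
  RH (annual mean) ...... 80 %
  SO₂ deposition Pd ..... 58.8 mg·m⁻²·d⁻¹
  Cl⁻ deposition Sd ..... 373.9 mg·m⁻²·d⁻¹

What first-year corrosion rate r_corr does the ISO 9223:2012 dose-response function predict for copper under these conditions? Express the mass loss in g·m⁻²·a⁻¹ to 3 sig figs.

copper: temperature factor f = -0.080·(14.6) = -1.1680
  sulphur-dioxide contribution → 0.5332 μm/a
  chloride contribution → 3.017 μm/a
  total first-year rate 3.551 μm/a
Convert to mass loss: 3.551 μm/a × 8.96 g/cm³ = 31.81 g·m⁻²·a⁻¹

r_corr = 31.8 g·m⁻²·a⁻¹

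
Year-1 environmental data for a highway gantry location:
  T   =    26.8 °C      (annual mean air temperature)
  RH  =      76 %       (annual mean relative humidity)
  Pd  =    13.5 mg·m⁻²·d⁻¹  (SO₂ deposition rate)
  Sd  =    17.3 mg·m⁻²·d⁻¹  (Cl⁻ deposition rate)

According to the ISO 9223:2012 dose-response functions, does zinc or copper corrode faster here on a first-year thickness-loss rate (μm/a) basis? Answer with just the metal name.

zinc: temperature factor f = -0.071·(16.8) = -1.1928
  Pd branch = 0.0129·Pd^0.44·e^(0.046·RH+f) = 0.4057 μm/a
  Sd branch = 0.0175·Sd^0.57·e^(0.008·RH+0.085·T) = 1.593 μm/a
  sum: 0.4057 + 1.593 → r_corr = 1.998 μm/a
copper: f(T) = -0.080·(T−10) [T>10 °C] = -1.3440
  Pd branch = 0.0053·Pd^0.26·e^(0.059·RH+f) = 0.2409 μm/a
  Sd branch = 0.01025·Sd^0.27·e^(0.036·RH+0.049·T) = 1.269 μm/a
  sum: 0.2409 + 1.269 → r_corr = 1.51 μm/a
Ordering by μm/a: zinc (2) > copper (1.51)

zinc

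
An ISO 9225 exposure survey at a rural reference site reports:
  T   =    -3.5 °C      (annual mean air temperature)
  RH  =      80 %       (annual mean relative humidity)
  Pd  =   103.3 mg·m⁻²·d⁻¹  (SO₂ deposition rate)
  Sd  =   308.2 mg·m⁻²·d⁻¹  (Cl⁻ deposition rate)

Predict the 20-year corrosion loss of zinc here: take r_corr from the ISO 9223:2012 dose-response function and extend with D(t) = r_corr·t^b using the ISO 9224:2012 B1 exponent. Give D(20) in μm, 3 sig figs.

zinc: f(T) = +0.038·(T−10) [T≤10 °C] = -0.5130
  sulphur-dioxide contribution → 2.356 μm/a
  chloride contribution → 0.6463 μm/a
  ⇒ r_corr(zinc) = 3.002 μm/a
Power-law: D(20) = r_corr · 20^0.813
  D(20) = 3.002 × 20^0.813 = 3.002 × 11.42 = 34.29 μm

D(20) = 34.3 μm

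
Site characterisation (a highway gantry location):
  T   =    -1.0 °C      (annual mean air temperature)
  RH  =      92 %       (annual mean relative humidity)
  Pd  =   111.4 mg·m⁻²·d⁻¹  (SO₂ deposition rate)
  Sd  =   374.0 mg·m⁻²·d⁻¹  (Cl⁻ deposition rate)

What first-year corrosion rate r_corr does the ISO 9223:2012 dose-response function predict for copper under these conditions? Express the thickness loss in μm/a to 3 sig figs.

r_corr = 2.35 μm/a

copper: f(T) = +0.126·(T−10) [T≤10 °C] = -1.3860
  sulphur-dioxide contribution → 1.028 μm/a
  chloride contribution → 1.326 μm/a
  total first-year rate 2.354 μm/a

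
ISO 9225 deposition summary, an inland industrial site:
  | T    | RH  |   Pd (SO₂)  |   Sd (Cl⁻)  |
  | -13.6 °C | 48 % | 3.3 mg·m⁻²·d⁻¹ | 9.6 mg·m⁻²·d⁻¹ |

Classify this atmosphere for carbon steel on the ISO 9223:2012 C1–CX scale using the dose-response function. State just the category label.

carbon steel: T≤10 °C ⇒ hinge +0.150·(-13.6−10) = -3.5400
  sulphur-dioxide contribution → 0.2495 μm/a
  chloride contribution → 1.173 μm/a
  total first-year rate 1.422 μm/a
Category bounds: 1.3…25 μm/a bracket r_corr ⇒ C2

C2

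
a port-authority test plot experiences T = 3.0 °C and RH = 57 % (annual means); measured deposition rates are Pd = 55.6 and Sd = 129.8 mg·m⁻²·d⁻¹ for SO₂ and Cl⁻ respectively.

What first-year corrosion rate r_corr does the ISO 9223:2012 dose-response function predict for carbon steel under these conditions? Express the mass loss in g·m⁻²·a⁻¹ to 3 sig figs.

carbon steel: f(T) = +0.150·(T−10) [T≤10 °C] = -1.0500
  sulphur-dioxide contribution → 15.65 μm/a
  chloride contribution → 15.41 μm/a
  total first-year rate 31.06 μm/a
Convert to mass loss: 31.06 μm/a × 7.85 g/cm³ = 243.8 g·m⁻²·a⁻¹

r_corr = 244 g·m⁻²·a⁻¹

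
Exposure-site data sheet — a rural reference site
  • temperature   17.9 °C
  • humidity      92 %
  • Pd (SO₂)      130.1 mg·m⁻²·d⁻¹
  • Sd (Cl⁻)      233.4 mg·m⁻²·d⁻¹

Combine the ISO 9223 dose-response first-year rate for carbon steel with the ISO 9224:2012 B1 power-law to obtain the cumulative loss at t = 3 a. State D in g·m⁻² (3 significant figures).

D(3) = 3.06e+03 g·m⁻²

carbon steel: f(T) = -0.054·(T−10) [T>10 °C] = -0.4266
  Pd branch = 1.77·Pd^0.52·e^(0.02·RH+f) = 91.46 μm/a
  Cl⁻ term: 0.102·233.4^0.62·exp(0.033·92+0.04·17.9) = 127.7
  r_corr = 91.46 + 127.7 = 219.2 μm/a
Power-law: D(3) = r_corr · 3^0.523
  D(3) = 219.2 × 3^0.523 = 219.2 × 1.776 = 389.4 μm
  Mass loss = 389.4 μm × 7.85 g/cm³ = 3057 g·m⁻²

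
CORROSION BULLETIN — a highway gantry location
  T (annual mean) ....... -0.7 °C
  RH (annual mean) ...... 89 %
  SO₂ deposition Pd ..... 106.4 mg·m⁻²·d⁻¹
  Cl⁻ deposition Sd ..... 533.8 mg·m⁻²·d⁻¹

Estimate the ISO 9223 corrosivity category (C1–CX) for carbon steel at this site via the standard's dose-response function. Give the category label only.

C5

carbon steel: T≤10 °C ⇒ hinge +0.150·(-0.7−10) = -1.6050
  Pd branch = 1.77·Pd^0.52·e^(0.02·RH+f) = 23.88 μm/a
  Sd branch = 0.102·Sd^0.62·e^(0.033·RH+0.04·T) = 91.82 μm/a
  r_corr = 23.88 + 91.82 = 115.7 μm/a
ISO 9223 Table 2 (carbon steel): 80 < 116 ≤ 200 μm/a ⇒ C5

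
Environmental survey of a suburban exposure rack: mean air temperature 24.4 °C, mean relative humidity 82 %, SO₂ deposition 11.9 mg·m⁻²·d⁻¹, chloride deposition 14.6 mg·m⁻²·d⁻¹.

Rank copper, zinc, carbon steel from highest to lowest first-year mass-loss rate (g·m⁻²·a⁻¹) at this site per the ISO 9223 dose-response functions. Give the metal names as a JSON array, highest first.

copper: temperature factor f = -0.080·(14.4) = -1.1520
  SO₂ term: 0.0053·11.9^0.26·exp(0.059·82-1.1520) = 0.4025
  Sd branch = 0.01025·Sd^0.27·e^(0.036·RH+0.049·T) = 1.338 μm/a
  r_corr = 0.4025 + 1.338 = 1.74 μm/a
  mass loss = 1.74 μm/a × 8.96 g/cm³ = 15.59 g·m⁻²·a⁻¹
zinc: T>10 °C ⇒ hinge -0.071·(24.4−10) = -1.0224
  Pd branch = 0.0129·Pd^0.44·e^(0.046·RH+f) = 0.5997 μm/a
  Cl⁻ term: 0.0175·14.6^0.57·exp(0.008·82+0.085·24.4) = 1.237
  r_corr = 0.5997 + 1.237 = 1.837 μm/a
  mass loss = 1.837 μm/a × 7.14 g/cm³ = 13.11 g·m⁻²·a⁻¹
carbon steel: temperature factor f = -0.054·(14.4) = -0.7776
  SO₂ term: 1.77·11.9^0.52·exp(0.02·82-0.7776) = 15.2
  Cl⁻ term: 0.102·14.6^0.62·exp(0.033·82+0.04·24.4) = 21.36
  r_corr = 15.2 + 21.36 = 36.56 μm/a
  mass loss = 36.56 μm/a × 7.85 g/cm³ = 287 g·m⁻²·a⁻¹
Ordering by g·m⁻²·a⁻¹: carbon steel (287) > copper (15.6) > zinc (13.1)

["carbon steel", "copper", "zinc"]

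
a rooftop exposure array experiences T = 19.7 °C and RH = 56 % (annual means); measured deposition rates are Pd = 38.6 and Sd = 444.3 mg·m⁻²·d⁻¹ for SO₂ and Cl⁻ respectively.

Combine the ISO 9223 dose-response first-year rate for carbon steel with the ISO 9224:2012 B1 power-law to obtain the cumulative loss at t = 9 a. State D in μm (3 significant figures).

carbon steel: temperature factor f = -0.054·(9.7) = -0.5238
  sulphur-dioxide contribution → 21.47 μm/a
  chloride contribution → 62.37 μm/a
  ⇒ r_corr(carbon steel) = 83.84 μm/a
ISO 9224: D(t) = r_corr · t^b with b = 0.523 (carbon steel, B1)
  D(9) = 83.84 × 9^0.523 = 83.84 × 3.156 = 264.6 μm

D(9) = 265 μm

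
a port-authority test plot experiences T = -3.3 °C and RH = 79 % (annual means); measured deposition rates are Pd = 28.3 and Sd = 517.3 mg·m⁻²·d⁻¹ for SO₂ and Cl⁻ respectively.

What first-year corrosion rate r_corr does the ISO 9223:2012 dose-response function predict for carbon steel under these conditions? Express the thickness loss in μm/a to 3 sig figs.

carbon steel: T≤10 °C ⇒ hinge +0.150·(-3.3−10) = -1.9950
  SO₂ term: 1.77·28.3^0.52·exp(0.02·79-1.9950) = 6.648
  Sd branch = 0.102·Sd^0.62·e^(0.033·RH+0.04·T) = 58.34 μm/a
  r_corr = 6.648 + 58.34 = 64.99 μm/a

r_corr = 65.0 μm/a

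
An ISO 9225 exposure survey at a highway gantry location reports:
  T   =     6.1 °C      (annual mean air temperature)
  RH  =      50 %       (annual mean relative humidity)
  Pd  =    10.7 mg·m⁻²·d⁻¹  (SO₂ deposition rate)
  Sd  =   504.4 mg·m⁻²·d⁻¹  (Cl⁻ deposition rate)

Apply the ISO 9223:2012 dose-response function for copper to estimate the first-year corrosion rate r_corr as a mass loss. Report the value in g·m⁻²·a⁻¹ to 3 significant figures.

copper: temperature factor f = +0.126·(-3.9) = -0.4914
  Pd branch = 0.0053·Pd^0.26·e^(0.059·RH+f) = 0.1147 μm/a
  Cl⁻ term: 0.01025·504.4^0.27·exp(0.036·50+0.049·6.1) = 0.4488
  sum: 0.1147 + 0.4488 → r_corr = 0.5635 μm/a
Convert to mass loss: 0.5635 μm/a × 8.96 g/cm³ = 5.049 g·m⁻²·a⁻¹

r_corr = 5.05 g·m⁻²·a⁻¹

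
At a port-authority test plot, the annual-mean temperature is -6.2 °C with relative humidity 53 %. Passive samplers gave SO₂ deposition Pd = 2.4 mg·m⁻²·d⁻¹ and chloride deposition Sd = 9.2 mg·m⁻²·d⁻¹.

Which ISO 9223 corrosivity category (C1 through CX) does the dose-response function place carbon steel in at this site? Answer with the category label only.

carbon steel: temperature factor f = +0.150·(-16.2) = -2.4300
  Pd branch = 1.77·Pd^0.52·e^(0.02·RH+f) = 0.7091 μm/a
  Cl⁻ term: 0.102·9.2^0.62·exp(0.033·53+0.04·-6.2) = 1.811
  sum: 0.7091 + 1.811 → r_corr = 2.521 μm/a
2.52 μm/a falls in (1.3, 25] for carbon steel → category C2

C2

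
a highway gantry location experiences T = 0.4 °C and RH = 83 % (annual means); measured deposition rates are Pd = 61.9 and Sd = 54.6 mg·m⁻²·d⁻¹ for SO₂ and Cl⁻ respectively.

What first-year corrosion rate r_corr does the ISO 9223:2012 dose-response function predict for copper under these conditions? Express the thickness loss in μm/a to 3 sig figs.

copper: temperature factor f = +0.126·(-9.6) = -1.2096
  sulphur-dioxide contribution → 0.6188 μm/a
  chloride contribution → 0.6109 μm/a
  ⇒ r_corr(copper) = 1.23 μm/a

r_corr = 1.23 μm/a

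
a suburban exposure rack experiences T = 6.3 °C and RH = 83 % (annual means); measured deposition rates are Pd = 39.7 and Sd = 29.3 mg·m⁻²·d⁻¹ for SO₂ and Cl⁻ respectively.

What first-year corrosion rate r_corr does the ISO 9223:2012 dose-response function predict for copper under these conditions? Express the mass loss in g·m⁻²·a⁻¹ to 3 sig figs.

copper: T≤10 °C ⇒ hinge +0.126·(6.3−10) = -0.4662
  Pd branch = 0.0053·Pd^0.26·e^(0.059·RH+f) = 1.159 μm/a
  Sd branch = 0.01025·Sd^0.27·e^(0.036·RH+0.049·T) = 0.6895 μm/a
  r_corr = 1.159 + 0.6895 = 1.849 μm/a
Convert to mass loss: 1.849 μm/a × 8.96 g/cm³ = 16.57 g·m⁻²·a⁻¹

r_corr = 16.6 g·m⁻²·a⁻¹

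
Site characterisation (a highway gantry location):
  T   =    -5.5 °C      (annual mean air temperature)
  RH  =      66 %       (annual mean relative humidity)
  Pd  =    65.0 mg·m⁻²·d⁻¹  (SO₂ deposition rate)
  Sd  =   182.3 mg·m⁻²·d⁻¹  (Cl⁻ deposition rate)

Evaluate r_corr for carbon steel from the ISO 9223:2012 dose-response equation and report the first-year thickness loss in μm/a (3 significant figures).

carbon steel: f(T) = +0.150·(T−10) [T≤10 °C] = -2.3250
  SO₂ term: 1.77·65.0^0.52·exp(0.02·66-2.3250) = 5.678
  Cl⁻ term: 0.102·182.3^0.62·exp(0.033·66+0.04·-5.5) = 18.22
  sum: 5.678 + 18.22 → r_corr = 23.9 μm/a

r_corr = 23.9 μm/a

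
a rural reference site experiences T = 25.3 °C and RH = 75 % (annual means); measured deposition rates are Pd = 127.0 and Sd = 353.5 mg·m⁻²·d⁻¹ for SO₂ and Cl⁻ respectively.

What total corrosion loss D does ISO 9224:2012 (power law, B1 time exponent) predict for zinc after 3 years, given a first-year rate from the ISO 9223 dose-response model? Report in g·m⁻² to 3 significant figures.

zinc: temperature factor f = -0.071·(15.3) = -1.0863
  SO₂ term: 0.0129·127.0^0.44·exp(0.046·75-1.0863) = 1.156
  Sd branch = 0.0175·Sd^0.57·e^(0.008·RH+0.085·T) = 7.765 μm/a
  r_corr = 1.156 + 7.765 = 8.921 μm/a
Power-law: D(3) = r_corr · 3^0.813
  D(3) = 8.921 × 3^0.813 = 8.921 × 2.443 = 21.79 μm
  Mass loss = 21.79 μm × 7.14 g/cm³ = 155.6 g·m⁻²

D(3) = 156 g·m⁻²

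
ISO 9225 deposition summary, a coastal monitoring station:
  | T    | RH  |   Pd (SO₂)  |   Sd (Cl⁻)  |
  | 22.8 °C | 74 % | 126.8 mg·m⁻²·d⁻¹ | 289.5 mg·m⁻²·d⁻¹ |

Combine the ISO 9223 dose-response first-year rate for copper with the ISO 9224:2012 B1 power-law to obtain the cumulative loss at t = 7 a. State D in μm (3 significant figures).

copper: T>10 °C ⇒ hinge -0.080·(22.8−10) = -1.0240
  sulphur-dioxide contribution → 0.5278 μm/a
  chloride contribution → 2.077 μm/a
  ⇒ r_corr(copper) = 2.605 μm/a
Power-law: D(7) = r_corr · 7^0.667
  D(7) = 2.605 × 7^0.667 = 2.605 × 3.662 = 9.54 μm

D(7) = 9.54 μm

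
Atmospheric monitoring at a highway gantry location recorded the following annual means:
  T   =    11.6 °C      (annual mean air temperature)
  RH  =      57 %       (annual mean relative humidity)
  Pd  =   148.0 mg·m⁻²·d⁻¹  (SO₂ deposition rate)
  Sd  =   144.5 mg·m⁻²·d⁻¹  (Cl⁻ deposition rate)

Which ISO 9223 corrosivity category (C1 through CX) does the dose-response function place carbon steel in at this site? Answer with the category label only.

C5

carbon steel: f(T) = -0.054·(T−10) [T>10 °C] = -0.0864
  SO₂ term: 1.77·148.0^0.52·exp(0.02·57-0.0864) = 68.25
  Cl⁻ term: 0.102·144.5^0.62·exp(0.033·57+0.04·11.6) = 23.23
  r_corr = 68.25 + 23.23 = 91.48 μm/a
91.5 μm/a falls in (80, 200] for carbon steel → category C5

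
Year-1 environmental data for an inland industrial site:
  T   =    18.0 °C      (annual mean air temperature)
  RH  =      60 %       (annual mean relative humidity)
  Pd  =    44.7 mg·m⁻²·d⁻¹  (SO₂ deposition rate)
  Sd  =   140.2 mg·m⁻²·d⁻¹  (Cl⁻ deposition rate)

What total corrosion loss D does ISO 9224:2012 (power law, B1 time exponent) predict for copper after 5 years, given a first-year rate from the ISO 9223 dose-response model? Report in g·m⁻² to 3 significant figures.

D(5) = 28.2 g·m⁻²

copper: f(T) = -0.080·(T−10) [T>10 °C] = -0.6400
  SO₂ term: 0.0053·44.7^0.26·exp(0.059·60-0.6400) = 0.2587
  Cl⁻ term: 0.01025·140.2^0.27·exp(0.036·60+0.049·18.0) = 0.8156
  sum: 0.2587 + 0.8156 → r_corr = 1.074 μm/a
Long-term exponent b (ISO 9224 Table 2, B1) = 0.667
  D(5) = 1.074 × 5^0.667 = 1.074 × 2.926 = 3.143 μm
  Mass loss = 3.143 μm × 8.96 g/cm³ = 28.16 g·m⁻²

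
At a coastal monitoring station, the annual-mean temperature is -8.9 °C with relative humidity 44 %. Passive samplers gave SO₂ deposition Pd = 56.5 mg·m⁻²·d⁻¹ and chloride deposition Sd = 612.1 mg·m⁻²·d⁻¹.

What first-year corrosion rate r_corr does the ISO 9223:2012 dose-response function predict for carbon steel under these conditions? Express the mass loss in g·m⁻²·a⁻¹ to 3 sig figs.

carbon steel: temperature factor f = +0.150·(-18.9) = -2.8350
  Pd branch = 1.77·Pd^0.52·e^(0.02·RH+f) = 2.042 μm/a
  Cl⁻ term: 0.102·612.1^0.62·exp(0.033·44+0.04·-8.9) = 16.31
  sum: 2.042 + 16.31 → r_corr = 18.35 μm/a
Convert to mass loss: 18.35 μm/a × 7.85 g/cm³ = 144 g·m⁻²·a⁻¹

r_corr = 144 g·m⁻²·a⁻¹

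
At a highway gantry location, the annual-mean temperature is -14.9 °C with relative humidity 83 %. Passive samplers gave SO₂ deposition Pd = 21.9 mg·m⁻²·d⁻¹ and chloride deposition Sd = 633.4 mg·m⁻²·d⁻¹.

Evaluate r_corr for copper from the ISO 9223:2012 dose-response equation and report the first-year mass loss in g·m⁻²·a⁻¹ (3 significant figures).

r_corr = 5.63 g·m⁻²·a⁻¹

copper: T≤10 °C ⇒ hinge +0.126·(-14.9−10) = -3.1374
  Pd branch = 0.0053·Pd^0.26·e^(0.059·RH+f) = 0.0687 μm/a
  Cl⁻ term: 0.01025·633.4^0.27·exp(0.036·83+0.049·-14.9) = 0.5595
  r_corr = 0.0687 + 0.5595 = 0.6282 μm/a
Convert to mass loss: 0.6282 μm/a × 8.96 g/cm³ = 5.628 g·m⁻²·a⁻¹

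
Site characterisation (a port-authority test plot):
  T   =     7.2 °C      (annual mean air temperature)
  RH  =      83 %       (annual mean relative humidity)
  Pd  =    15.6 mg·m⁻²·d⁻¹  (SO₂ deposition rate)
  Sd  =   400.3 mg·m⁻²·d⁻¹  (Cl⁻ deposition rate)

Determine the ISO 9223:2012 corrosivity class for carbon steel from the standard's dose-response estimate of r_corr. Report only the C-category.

C5

carbon steel: T≤10 °C ⇒ hinge +0.150·(7.2−10) = -0.4200
  Pd branch = 1.77·Pd^0.52·e^(0.02·RH+f) = 25.52 μm/a
  Cl⁻ term: 0.102·400.3^0.62·exp(0.033·83+0.04·7.2) = 86.43
  sum: 25.52 + 86.43 → r_corr = 112 μm/a
Category bounds: 80…200 μm/a bracket r_corr ⇒ C5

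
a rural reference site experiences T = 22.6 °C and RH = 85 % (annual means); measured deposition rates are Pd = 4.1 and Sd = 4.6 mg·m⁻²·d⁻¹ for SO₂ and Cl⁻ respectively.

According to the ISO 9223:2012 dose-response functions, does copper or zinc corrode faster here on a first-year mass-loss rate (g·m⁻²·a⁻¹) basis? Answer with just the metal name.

copper

copper: temperature factor f = -0.080·(12.6) = -1.0080
  Pd branch = 0.0053·Pd^0.26·e^(0.059·RH+f) = 0.4206 μm/a
  Cl⁻ term: 0.01025·4.6^0.27·exp(0.036·85+0.049·22.6) = 0.999
  r_corr = 0.4206 + 0.999 = 1.42 μm/a
  mass loss = 1.42 μm/a × 8.96 g/cm³ = 12.72 g·m⁻²·a⁻¹
zinc: temperature factor f = -0.071·(12.6) = -0.8946
  SO₂ term: 0.0129·4.1^0.44·exp(0.046·85-0.8946) = 0.4895
  Cl⁻ term: 0.0175·4.6^0.57·exp(0.008·85+0.085·22.6) = 0.5629
  sum: 0.4895 + 0.5629 → r_corr = 1.052 μm/a
  mass loss = 1.052 μm/a × 7.14 g/cm³ = 7.514 g·m⁻²·a⁻¹
Ordering by g·m⁻²·a⁻¹: copper (12.7) > zinc (7.51)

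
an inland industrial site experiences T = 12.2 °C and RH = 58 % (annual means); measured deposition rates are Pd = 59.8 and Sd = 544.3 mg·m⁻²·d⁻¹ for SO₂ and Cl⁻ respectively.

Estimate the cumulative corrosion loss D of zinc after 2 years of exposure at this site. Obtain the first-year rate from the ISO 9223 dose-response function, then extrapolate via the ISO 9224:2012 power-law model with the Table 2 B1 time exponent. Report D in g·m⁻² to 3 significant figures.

D(2) = 47.8 g·m⁻²

zinc: T>10 °C ⇒ hinge -0.071·(12.2−10) = -0.1562
  Pd branch = 0.0129·Pd^0.44·e^(0.046·RH+f) = 0.9621 μm/a
  Cl⁻ term: 0.0175·544.3^0.57·exp(0.008·58+0.085·12.2) = 2.847
  sum: 0.9621 + 2.847 → r_corr = 3.809 μm/a
Long-term exponent b (ISO 9224 Table 2, B1) = 0.813
  D(2) = 3.809 × 2^0.813 = 3.809 × 1.757 = 6.691 μm
  Mass loss = 6.691 μm × 7.14 g/cm³ = 47.78 g·m⁻²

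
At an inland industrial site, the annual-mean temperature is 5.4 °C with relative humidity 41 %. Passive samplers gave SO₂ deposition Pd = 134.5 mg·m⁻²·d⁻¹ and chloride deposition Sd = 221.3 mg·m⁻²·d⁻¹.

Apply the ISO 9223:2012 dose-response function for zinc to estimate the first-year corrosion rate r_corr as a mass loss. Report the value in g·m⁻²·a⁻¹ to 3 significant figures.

r_corr = 10.4 g·m⁻²·a⁻¹

zinc: f(T) = +0.038·(T−10) [T≤10 °C] = -0.1748
  Pd branch = 0.0129·Pd^0.44·e^(0.046·RH+f) = 0.6172 μm/a
  Sd branch = 0.0175·Sd^0.57·e^(0.008·RH+0.085·T) = 0.8346 μm/a
  r_corr = 0.6172 + 0.8346 = 1.452 μm/a
Convert to mass loss: 1.452 μm/a × 7.14 g/cm³ = 10.37 g·m⁻²·a⁻¹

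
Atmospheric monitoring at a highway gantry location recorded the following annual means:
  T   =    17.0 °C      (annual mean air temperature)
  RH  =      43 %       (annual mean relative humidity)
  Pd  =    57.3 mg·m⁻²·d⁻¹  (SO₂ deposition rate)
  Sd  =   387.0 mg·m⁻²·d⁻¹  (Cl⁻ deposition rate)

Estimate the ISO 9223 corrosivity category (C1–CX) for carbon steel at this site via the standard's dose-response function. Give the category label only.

C4

carbon steel: f(T) = -0.054·(T−10) [T>10 °C] = -0.3780
  sulphur-dioxide contribution → 23.53 μm/a
  chloride contribution → 33.46 μm/a
  ⇒ r_corr(carbon steel) = 56.99 μm/a
ISO 9223 Table 2 (carbon steel): 50 < 57 ≤ 80 μm/a ⇒ C4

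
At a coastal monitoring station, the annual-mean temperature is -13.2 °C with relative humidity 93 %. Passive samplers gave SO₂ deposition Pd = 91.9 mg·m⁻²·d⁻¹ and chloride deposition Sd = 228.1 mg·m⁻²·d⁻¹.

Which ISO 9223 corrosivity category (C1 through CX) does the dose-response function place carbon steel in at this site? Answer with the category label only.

C3

carbon steel: T≤10 °C ⇒ hinge +0.150·(-13.2−10) = -3.4800
  sulphur-dioxide contribution → 3.676 μm/a
  chloride contribution → 37.51 μm/a
  ⇒ r_corr(carbon steel) = 41.19 μm/a
41.2 μm/a falls in (25, 50] for carbon steel → category C3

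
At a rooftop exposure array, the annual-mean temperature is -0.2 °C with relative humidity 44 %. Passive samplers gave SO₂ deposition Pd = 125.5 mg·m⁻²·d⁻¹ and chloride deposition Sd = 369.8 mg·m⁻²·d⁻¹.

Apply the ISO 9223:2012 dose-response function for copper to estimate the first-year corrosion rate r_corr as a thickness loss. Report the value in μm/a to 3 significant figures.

r_corr = 0.313 μm/a

copper: f(T) = +0.126·(T−10) [T≤10 °C] = -1.2852
  sulphur-dioxide contribution → 0.06906 μm/a
  chloride contribution → 0.2442 μm/a
  total first-year rate 0.3133 μm/a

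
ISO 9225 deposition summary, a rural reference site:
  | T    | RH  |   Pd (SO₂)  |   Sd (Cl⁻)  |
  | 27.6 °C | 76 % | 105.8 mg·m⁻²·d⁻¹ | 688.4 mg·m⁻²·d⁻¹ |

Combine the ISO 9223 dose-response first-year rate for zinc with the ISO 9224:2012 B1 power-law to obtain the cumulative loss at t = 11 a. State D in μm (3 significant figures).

D(11) = 104 μm

zinc: temperature factor f = -0.071·(17.6) = -1.2496
  Pd branch = 0.0129·Pd^0.44·e^(0.046·RH+f) = 0.9483 μm/a
  Sd branch = 0.0175·Sd^0.57·e^(0.008·RH+0.085·T) = 13.92 μm/a
  r_corr = 0.9483 + 13.92 = 14.86 μm/a
Long-term exponent b (ISO 9224 Table 2, B1) = 0.813
  D(11) = 14.86 × 11^0.813 = 14.86 × 7.025 = 104.4 μm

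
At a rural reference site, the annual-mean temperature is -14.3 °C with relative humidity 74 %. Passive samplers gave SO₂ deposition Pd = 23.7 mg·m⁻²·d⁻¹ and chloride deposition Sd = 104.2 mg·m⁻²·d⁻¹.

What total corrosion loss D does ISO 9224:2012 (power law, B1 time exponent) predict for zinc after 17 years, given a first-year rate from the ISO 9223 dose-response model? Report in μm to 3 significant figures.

zinc: f(T) = +0.038·(T−10) [T≤10 °C] = -0.9234
  Pd branch = 0.0129·Pd^0.44·e^(0.046·RH+f) = 0.6206 μm/a
  Sd branch = 0.0175·Sd^0.57·e^(0.008·RH+0.085·T) = 0.1326 μm/a
  sum: 0.6206 + 0.1326 → r_corr = 0.7531 μm/a
Long-term exponent b (ISO 9224 Table 2, B1) = 0.813
  D(17) = 0.7531 × 17^0.813 = 0.7531 × 10.01 = 7.538 μm

D(17) = 7.54 μm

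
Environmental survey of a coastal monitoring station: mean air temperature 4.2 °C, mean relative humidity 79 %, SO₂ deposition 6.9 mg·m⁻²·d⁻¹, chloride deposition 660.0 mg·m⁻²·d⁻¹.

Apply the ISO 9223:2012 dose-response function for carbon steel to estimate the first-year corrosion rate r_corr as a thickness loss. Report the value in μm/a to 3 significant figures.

carbon steel: f(T) = +0.150·(T−10) [T≤10 °C] = -0.8700
  SO₂ term: 1.77·6.9^0.52·exp(0.02·79-0.8700) = 9.829
  Sd branch = 0.102·Sd^0.62·e^(0.033·RH+0.04·T) = 91.6 μm/a
  sum: 9.829 + 91.6 → r_corr = 101.4 μm/a

r_corr = 101 μm/a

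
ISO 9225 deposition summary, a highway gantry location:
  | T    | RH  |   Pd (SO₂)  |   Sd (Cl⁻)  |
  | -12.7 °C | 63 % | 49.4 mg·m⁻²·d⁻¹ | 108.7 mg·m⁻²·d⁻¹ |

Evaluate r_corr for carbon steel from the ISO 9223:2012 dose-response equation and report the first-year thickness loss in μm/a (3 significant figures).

carbon steel: T≤10 °C ⇒ hinge +0.150·(-12.7−10) = -3.4050
  SO₂ term: 1.77·49.4^0.52·exp(0.02·63-3.4050) = 1.575
  Sd branch = 0.102·Sd^0.62·e^(0.033·RH+0.04·T) = 8.981 μm/a
  r_corr = 1.575 + 8.981 = 10.56 μm/a

r_corr = 10.6 μm/a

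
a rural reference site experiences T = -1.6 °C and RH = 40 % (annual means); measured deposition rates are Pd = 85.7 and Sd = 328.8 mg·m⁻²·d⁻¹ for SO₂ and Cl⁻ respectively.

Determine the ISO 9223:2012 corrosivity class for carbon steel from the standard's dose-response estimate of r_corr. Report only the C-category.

C2

carbon steel: temperature factor f = +0.150·(-11.6) = -1.7400
  Pd branch = 1.77·Pd^0.52·e^(0.02·RH+f) = 6.997 μm/a
  Sd branch = 0.102·Sd^0.62·e^(0.033·RH+0.04·T) = 13.02 μm/a
  sum: 6.997 + 13.02 → r_corr = 20.02 μm/a
Category bounds: 1.3…25 μm/a bracket r_corr ⇒ C2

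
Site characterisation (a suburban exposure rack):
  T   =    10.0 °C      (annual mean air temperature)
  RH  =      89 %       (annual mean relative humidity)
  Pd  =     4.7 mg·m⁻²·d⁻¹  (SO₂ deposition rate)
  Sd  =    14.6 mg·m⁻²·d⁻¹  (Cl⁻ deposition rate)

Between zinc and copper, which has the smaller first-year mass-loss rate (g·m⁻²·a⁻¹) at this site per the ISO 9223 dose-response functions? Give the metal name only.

zinc

zinc: temperature factor f = +0.038·(0.0) = +0.0000
  SO₂ term: 0.0129·4.7^0.44·exp(0.046·89+0.0000) = 1.529
  Sd branch = 0.0175·Sd^0.57·e^(0.008·RH+0.085·T) = 0.3847 μm/a
  sum: 1.529 + 0.3847 → r_corr = 1.913 μm/a
  mass loss = 1.913 μm/a × 7.14 g/cm³ = 13.66 g·m⁻²·a⁻¹
copper: temperature factor f = +0.126·(0.0) = +0.0000
  Pd branch = 0.0053·Pd^0.26·e^(0.059·RH+f) = 1.512 μm/a
  Sd branch = 0.01025·Sd^0.27·e^(0.036·RH+0.049·T) = 0.8499 μm/a
  sum: 1.512 + 0.8499 → r_corr = 2.362 μm/a
  mass loss = 2.362 μm/a × 8.96 g/cm³ = 21.16 g·m⁻²·a⁻¹
Ordering by g·m⁻²·a⁻¹: copper (21.2) > zinc (13.7)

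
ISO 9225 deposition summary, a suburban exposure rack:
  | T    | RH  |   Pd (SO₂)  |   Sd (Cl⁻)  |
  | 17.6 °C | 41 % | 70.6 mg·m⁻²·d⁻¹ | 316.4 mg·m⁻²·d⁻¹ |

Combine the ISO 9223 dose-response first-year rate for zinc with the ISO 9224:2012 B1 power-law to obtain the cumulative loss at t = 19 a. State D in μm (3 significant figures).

zinc: T>10 °C ⇒ hinge -0.071·(17.6−10) = -0.5396
  Pd branch = 0.0129·Pd^0.44·e^(0.046·RH+f) = 0.3227 μm/a
  Cl⁻ term: 0.0175·316.4^0.57·exp(0.008·41+0.085·17.6) = 2.886
  sum: 0.3227 + 2.886 → r_corr = 3.209 μm/a
Long-term exponent b (ISO 9224 Table 2, B1) = 0.813
  D(19) = 3.209 × 19^0.813 = 3.209 × 10.96 = 35.15 μm

D(19) = 35.2 μm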